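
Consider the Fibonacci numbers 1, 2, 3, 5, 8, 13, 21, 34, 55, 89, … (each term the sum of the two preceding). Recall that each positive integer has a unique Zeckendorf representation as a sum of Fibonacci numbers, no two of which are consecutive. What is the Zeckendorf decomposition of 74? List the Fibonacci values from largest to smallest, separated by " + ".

take 55 (≤ 74); 74 − 55 = 19
take 13 (≤ 19); 19 − 13 = 6
take 5 (≤ 6); 6 − 5 = 1
take 1 (≤ 1); 1 − 1 = 0
So 74 = 55 + 13 + 5 + 1, with no two terms consecutive in the sequence.

55 + 13 + 5 + 1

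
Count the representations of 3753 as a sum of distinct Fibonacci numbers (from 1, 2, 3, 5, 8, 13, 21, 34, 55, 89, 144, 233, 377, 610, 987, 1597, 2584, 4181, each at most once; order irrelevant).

3753 = 2584+987+144+34+3+1 = 2584+987+144+21+13+3+1 = 2584+987+89+55+34+3+1 = 2584+610+377+144+34+3+1 = … (20 more), for 24 in all.

24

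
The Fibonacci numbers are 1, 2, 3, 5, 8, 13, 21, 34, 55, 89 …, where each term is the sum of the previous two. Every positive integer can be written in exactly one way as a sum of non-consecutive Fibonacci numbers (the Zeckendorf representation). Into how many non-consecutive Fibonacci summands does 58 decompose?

2

55 ≤ 58 < 89, so take 55; remainder 3
3 ≤ 3 < 5, so take 3; remainder 0
58 = 55 + 3, which has 2 terms.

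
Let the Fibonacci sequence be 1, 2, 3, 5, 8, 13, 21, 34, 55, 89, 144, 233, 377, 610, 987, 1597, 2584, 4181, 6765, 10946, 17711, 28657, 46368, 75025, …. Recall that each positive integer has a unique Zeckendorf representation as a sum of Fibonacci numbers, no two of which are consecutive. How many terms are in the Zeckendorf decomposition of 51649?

6

Repeatedly subtract the largest Fibonacci number that fits:
subtract 46368 from 51649: 5281 remains
subtract 4181 from 5281: 1100 remains
subtract 987 from 1100: 113 remains
subtract 89 from 113: 24 remains
subtract 21 from 24: 3 remains
subtract 3 from 3: 0 remains
51649 = 46368 + 4181 + 987 + 89 + 21 + 3, which has 6 terms.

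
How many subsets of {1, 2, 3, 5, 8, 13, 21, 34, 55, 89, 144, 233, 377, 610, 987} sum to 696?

696 = 610+55+21+8+2 = 610+55+21+5+3+2 = 377+233+55+21+8+2 = 610+55+13+8+5+3+2 = 377+233+55+21+5+3+2 = … (7 more), for 12 in all.

12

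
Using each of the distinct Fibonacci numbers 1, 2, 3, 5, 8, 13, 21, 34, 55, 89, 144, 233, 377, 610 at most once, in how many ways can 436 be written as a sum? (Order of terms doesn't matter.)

8

Each representation comes from the Zeckendorf form by replacing some F_k with F_{k−1} + F_{k−2} where possible.
436 = 377+55+3+1 = 377+34+21+3+1 = 233+144+55+3+1 = … (5 more), for 8 in all.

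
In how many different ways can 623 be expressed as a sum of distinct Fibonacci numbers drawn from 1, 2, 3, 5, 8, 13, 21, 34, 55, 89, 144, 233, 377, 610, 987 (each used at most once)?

623 = 610+13 = 610+8+5 = 377+233+13 = 610+8+3+2 = 377+233+8+5 = … (9 more), for 14 in all.

14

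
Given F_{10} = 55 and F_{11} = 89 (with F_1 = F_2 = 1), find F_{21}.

By F_{2k+1} = F_k² + F_{k+1}²: F_{21} = 55² + 89² = 3025 + 7921 = 10946.

10946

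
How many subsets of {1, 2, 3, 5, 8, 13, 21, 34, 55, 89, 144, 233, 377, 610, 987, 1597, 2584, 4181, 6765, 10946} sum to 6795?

19

6795 = 6765+21+8+1 = 6765+21+5+3+1 = 4181+2584+21+8+1 = 6765+13+8+5+3+1 = … (15 more), for 19 in all.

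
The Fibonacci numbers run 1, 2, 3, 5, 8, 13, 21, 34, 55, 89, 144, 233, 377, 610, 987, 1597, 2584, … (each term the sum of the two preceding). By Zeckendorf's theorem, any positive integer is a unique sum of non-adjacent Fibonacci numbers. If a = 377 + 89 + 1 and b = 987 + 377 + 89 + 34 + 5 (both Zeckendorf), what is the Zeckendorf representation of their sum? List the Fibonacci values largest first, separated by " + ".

The two numbers are 467 and 1492, so their sum is 1959.
1959: greatest Fibonacci not exceeding it is 1597, leaving 362
362: greatest Fibonacci not exceeding it is 233, leaving 129
129: greatest Fibonacci not exceeding it is 89, leaving 40
40: greatest Fibonacci not exceeding it is 34, leaving 6
6: greatest Fibonacci not exceeding it is 5, leaving 1
1: greatest Fibonacci not exceeding it is 1, leaving 0

1597 + 233 + 89 + 34 + 5 + 1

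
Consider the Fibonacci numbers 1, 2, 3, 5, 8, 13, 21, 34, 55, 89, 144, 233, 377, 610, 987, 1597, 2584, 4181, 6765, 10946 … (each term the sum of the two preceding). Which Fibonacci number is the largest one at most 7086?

6765 ≤ 7086 < 10946, so the largest Fibonacci number not exceeding 7086 is 6765.

6765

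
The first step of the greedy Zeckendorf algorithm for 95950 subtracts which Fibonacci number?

75025

75025 ≤ 95950 < 121393, so the largest Fibonacci number not exceeding 95950 is 75025.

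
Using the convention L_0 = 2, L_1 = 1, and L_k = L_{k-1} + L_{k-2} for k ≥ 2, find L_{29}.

Iterating the recurrence up to L_{25} = 167761 and L_{24} = 103682:
L_{26} = L_{25} + L_{24} = 167761 + 103682 = 271443
L_{27} = L_{26} + L_{25} = 271443 + 167761 = 439204
L_{28} = L_{27} + L_{26} = 439204 + 271443 = 710647
L_{29} = L_{28} + L_{27} = 710647 + 439204 = 1149851

1149851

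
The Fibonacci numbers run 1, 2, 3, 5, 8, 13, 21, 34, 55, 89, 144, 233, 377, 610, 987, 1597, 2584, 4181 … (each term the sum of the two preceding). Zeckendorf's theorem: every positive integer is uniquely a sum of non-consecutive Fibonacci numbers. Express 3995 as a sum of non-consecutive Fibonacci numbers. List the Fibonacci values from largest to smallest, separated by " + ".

largest Fibonacci ≤ 3995 is 2584; 3995 − 2584 = 1411
largest Fibonacci ≤ 1411 is 987; 1411 − 987 = 424
largest Fibonacci ≤ 424 is 377; 424 − 377 = 47
largest Fibonacci ≤ 47 is 34; 47 − 34 = 13
largest Fibonacci ≤ 13 is 13; 13 − 13 = 0
So 3995 = 2584 + 987 + 377 + 34 + 13, with no two terms consecutive in the sequence.

2584 + 987 + 377 + 34 + 13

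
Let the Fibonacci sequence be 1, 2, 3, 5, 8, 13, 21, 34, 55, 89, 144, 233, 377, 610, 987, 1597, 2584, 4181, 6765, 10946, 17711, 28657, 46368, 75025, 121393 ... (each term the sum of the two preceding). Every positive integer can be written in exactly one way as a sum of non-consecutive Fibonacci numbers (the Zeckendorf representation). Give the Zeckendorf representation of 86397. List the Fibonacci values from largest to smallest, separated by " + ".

75025 + 10946 + 377 + 34 + 13 + 2

Greedily peel off the largest Fibonacci term at each step:
86397: greatest Fibonacci not exceeding it is 75025, leaving 11372
11372: greatest Fibonacci not exceeding it is 10946, leaving 426
426: greatest Fibonacci not exceeding it is 377, leaving 49
49: greatest Fibonacci not exceeding it is 34, leaving 15
15: greatest Fibonacci not exceeding it is 13, leaving 2
2: greatest Fibonacci not exceeding it is 2, leaving 0
So 86397 = 75025 + 10946 + 377 + 34 + 13 + 2, with no two terms consecutive in the sequence.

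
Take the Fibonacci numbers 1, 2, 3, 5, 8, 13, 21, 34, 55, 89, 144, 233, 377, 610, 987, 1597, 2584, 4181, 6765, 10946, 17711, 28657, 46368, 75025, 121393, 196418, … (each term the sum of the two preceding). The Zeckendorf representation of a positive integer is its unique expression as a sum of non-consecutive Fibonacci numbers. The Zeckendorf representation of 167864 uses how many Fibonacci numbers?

5

167864: greatest Fibonacci not exceeding it is 121393, leaving 46471
46471: greatest Fibonacci not exceeding it is 46368, leaving 103
103: greatest Fibonacci not exceeding it is 89, leaving 14
14: greatest Fibonacci not exceeding it is 13, leaving 1
1: greatest Fibonacci not exceeding it is 1, leaving 0
167864 = 121393 + 46368 + 89 + 13 + 1, which has 5 terms.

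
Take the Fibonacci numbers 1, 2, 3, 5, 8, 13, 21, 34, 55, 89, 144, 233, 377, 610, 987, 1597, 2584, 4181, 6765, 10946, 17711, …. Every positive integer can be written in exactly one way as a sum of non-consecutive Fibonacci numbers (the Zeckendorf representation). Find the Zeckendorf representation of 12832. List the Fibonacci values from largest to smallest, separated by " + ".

10946 + 1597 + 233 + 55 + 1

12832: greatest Fibonacci not exceeding it is 10946, leaving 1886
1886: greatest Fibonacci not exceeding it is 1597, leaving 289
289: greatest Fibonacci not exceeding it is 233, leaving 56
56: greatest Fibonacci not exceeding it is 55, leaving 1
1: greatest Fibonacci not exceeding it is 1, leaving 0
So 12832 = 10946 + 1597 + 233 + 55 + 1, with no two terms consecutive in the sequence.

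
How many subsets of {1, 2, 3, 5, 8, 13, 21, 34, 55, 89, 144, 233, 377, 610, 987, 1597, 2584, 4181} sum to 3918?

Each representation comes from the Zeckendorf form by replacing some F_k with F_{k−1} + F_{k−2} where possible.
3918 = 2584+987+233+89+21+3+1 = 2584+987+233+89+13+8+3+1 = 2584+987+233+55+34+21+3+1 = … (15 more), for 18 in all.

18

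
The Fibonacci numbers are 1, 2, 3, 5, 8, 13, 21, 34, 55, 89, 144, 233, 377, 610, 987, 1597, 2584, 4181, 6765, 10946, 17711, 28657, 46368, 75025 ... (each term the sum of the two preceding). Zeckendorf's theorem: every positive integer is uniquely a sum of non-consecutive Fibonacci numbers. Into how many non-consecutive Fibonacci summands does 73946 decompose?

Greedily peel off the largest Fibonacci term at each step:
take 46368 (≤ 73946); 73946 − 46368 = 27578
take 17711 (≤ 27578); 27578 − 17711 = 9867
take 6765 (≤ 9867); 9867 − 6765 = 3102
take 2584 (≤ 3102); 3102 − 2584 = 518
take 377 (≤ 518); 518 − 377 = 141
take 89 (≤ 141); 141 − 89 = 52
take 34 (≤ 52); 52 − 34 = 18
take 13 (≤ 18); 18 − 13 = 5
take 5 (≤ 5); 5 − 5 = 0
73946 = 46368 + 17711 + 6765 + 2584 + 377 + 89 + 34 + 13 + 5, which has 9 terms.

9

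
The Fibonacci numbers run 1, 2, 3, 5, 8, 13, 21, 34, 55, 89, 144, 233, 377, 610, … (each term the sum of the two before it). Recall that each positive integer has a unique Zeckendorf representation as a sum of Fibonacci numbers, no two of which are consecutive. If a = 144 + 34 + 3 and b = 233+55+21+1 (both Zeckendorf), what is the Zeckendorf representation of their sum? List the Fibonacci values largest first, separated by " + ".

The two numbers are 181 and 310, so their sum is 491.
491 − 377 = 114
114 − 89 = 25
25 − 21 = 4
4 − 3 = 1
1 − 1 = 0

377 + 89 + 21 + 3 + 1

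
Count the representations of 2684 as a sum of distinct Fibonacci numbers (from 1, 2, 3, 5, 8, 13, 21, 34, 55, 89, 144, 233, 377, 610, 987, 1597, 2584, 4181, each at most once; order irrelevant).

36

2684 = 2584+89+8+3 = 2584+89+8+2+1 = 2584+55+34+8+3 = 1597+987+89+8+3 = 2584+89+5+3+2+1 = … (31 more), for 36 in all.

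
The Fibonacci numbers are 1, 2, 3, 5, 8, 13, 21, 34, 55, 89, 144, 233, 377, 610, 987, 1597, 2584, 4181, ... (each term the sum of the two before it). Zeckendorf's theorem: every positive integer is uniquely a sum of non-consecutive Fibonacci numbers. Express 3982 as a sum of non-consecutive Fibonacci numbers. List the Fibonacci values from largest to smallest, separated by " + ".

3982: greatest Fibonacci not exceeding it is 2584, leaving 1398
1398: greatest Fibonacci not exceeding it is 987, leaving 411
411: greatest Fibonacci not exceeding it is 377, leaving 34
34: greatest Fibonacci not exceeding it is 34, leaving 0
So 3982 = 2584 + 987 + 377 + 34, with no two terms consecutive in the sequence.

2584 + 987 + 377 + 34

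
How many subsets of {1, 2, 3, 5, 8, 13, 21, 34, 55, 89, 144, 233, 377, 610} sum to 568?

568 = 377+144+34+13 = 377+144+34+8+5 = 377+89+55+34+13 = 377+144+34+8+3+2 = … (11 more), for 15 in all.

15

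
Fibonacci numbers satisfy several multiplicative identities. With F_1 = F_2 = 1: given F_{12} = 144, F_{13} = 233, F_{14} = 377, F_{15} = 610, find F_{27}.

By the addition formula F_{m+n} = F_m F_{n+1} + F_{m−1} F_n with m=13, n=14: F_{27} = 233·610 + 144·377 = 142130 + 54288 = 196418.

196418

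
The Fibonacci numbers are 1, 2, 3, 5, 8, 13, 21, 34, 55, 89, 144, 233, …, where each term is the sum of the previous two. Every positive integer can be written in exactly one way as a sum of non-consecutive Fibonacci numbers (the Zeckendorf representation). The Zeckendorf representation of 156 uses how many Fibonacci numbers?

4

156: greatest Fibonacci not exceeding it is 144, leaving 12
12: greatest Fibonacci not exceeding it is 8, leaving 4
4: greatest Fibonacci not exceeding it is 3, leaving 1
1: greatest Fibonacci not exceeding it is 1, leaving 0
156 = 144 + 8 + 3 + 1, which has 4 terms.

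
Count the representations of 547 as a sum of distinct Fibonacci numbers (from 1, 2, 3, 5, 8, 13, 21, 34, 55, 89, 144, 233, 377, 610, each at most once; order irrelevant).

547 = 377+144+21+5 = 377+144+21+3+2 = 377+144+13+8+5 = … (13 more), for 16 in all.

16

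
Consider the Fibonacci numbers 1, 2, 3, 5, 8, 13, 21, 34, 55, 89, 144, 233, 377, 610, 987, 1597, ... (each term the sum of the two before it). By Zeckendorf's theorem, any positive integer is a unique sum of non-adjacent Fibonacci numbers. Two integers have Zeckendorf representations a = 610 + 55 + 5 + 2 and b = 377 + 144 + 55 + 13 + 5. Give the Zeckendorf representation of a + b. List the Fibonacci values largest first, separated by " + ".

The two numbers are 672 and 594, so their sum is 1266.
987 ≤ 1266 < 1597, so take 987; remainder 279
233 ≤ 279 < 377, so take 233; remainder 46
34 ≤ 46 < 55, so take 34; remainder 12
8 ≤ 12 < 13, so take 8; remainder 4
3 ≤ 4 < 5, so take 3; remainder 1
1 ≤ 1 < 2, so take 1; remainder 0

987 + 233 + 34 + 8 + 3 + 1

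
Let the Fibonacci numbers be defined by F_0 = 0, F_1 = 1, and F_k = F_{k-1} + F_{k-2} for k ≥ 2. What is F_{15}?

610

Iterating the recurrence up to F_{9} = 34 and F_{8} = 21:
F_{10} = F_{9} + F_{8} = 34 + 21 = 55
F_{11} = F_{10} + F_{9} = 55 + 34 = 89
F_{12} = F_{11} + F_{10} = 89 + 55 = 144
F_{13} = F_{12} + F_{11} = 144 + 89 = 233
F_{14} = F_{13} + F_{12} = 233 + 144 = 377
F_{15} = F_{14} + F_{13} = 377 + 233 = 610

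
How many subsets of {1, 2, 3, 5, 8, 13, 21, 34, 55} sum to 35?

Each representation comes from the Zeckendorf form by replacing some F_k with F_{k−1} + F_{k−2} where possible.
35 = 34+1 = 21+13+1 = 21+8+5+1 = 21+8+3+2+1 — 4 representations.

4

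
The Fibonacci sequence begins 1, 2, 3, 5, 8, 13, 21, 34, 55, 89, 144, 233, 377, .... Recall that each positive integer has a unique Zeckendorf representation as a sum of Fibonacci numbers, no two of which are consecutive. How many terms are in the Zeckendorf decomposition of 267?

2

Greedily peel off the largest Fibonacci term at each step:
take 233 (≤ 267); 267 − 233 = 34
take 34 (≤ 34); 34 − 34 = 0
267 = 233 + 34, which has 2 terms.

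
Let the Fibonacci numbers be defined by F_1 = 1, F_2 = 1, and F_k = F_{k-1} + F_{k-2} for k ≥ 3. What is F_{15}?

Iterating the recurrence up to F_{10} = 55 and F_{9} = 34:
F_{11} = F_{10} + F_{9} = 55 + 34 = 89
F_{12} = F_{11} + F_{10} = 89 + 55 = 144
F_{13} = F_{12} + F_{11} = 144 + 89 = 233
F_{14} = F_{13} + F_{12} = 233 + 144 = 377
F_{15} = F_{14} + F_{13} = 377 + 233 = 610

610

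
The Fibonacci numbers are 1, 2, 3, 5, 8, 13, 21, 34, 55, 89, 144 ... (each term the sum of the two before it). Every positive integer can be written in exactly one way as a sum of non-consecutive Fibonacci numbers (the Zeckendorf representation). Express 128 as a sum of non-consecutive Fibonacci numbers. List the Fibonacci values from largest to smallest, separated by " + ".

89 + 34 + 5

Repeatedly subtract the largest Fibonacci number that fits:
largest Fibonacci ≤ 128 is 89; 128 − 89 = 39
largest Fibonacci ≤ 39 is 34; 39 − 34 = 5
largest Fibonacci ≤ 5 is 5; 5 − 5 = 0
So 128 = 89 + 34 + 5, with no two terms consecutive in the sequence.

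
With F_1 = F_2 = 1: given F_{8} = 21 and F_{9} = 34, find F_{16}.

987

By the doubling identity F_{2k} = F_k(2F_{k+1} − F_k): F_{16} = 21·(2·34 − 21) = 21·47 = 987.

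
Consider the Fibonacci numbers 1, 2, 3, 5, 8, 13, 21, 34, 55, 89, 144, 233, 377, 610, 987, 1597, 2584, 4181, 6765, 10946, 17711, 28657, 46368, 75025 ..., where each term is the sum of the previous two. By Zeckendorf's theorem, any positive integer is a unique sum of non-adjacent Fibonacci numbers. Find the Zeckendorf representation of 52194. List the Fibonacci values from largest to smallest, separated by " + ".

Repeatedly subtract the largest Fibonacci number that fits:
largest Fibonacci ≤ 52194 is 46368; 52194 − 46368 = 5826
largest Fibonacci ≤ 5826 is 4181; 5826 − 4181 = 1645
largest Fibonacci ≤ 1645 is 1597; 1645 − 1597 = 48
largest Fibonacci ≤ 48 is 34; 48 − 34 = 14
largest Fibonacci ≤ 14 is 13; 14 − 13 = 1
largest Fibonacci ≤ 1 is 1; 1 − 1 = 0
So 52194 = 46368 + 4181 + 1597 + 34 + 13 + 1, with no two terms consecutive in the sequence.

46368 + 4181 + 1597 + 34 + 13 + 1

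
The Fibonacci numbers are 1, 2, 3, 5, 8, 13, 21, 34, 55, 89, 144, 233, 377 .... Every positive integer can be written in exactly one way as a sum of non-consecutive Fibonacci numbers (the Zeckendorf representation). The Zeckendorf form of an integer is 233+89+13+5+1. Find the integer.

341

233+89+13+5+1 = 341.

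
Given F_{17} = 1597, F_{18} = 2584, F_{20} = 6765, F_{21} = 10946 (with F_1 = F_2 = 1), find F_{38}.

By the addition formula F_{m+n} = F_m F_{n+1} + F_{m−1} F_n with m=21, n=17: F_{38} = 10946·2584 + 6765·1597 = 28284464 + 10803705 = 39088169.

39088169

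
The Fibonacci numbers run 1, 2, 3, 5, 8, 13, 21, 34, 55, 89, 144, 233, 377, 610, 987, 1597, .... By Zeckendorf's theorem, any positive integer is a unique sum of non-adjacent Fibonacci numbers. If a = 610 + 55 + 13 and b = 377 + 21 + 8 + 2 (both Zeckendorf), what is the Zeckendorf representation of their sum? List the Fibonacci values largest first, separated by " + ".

987 + 89 + 8 + 2

The two numbers are 678 and 408, so their sum is 1086.
Repeatedly subtract the largest Fibonacci number that fits:
1086: greatest Fibonacci not exceeding it is 987, leaving 99
99: greatest Fibonacci not exceeding it is 89, leaving 10
10: greatest Fibonacci not exceeding it is 8, leaving 2
2: greatest Fibonacci not exceeding it is 2, leaving 0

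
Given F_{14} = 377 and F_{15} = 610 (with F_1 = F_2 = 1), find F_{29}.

By F_{2k+1} = F_k² + F_{k+1}²: F_{29} = 377² + 610² = 142129 + 372100 = 514229.

514229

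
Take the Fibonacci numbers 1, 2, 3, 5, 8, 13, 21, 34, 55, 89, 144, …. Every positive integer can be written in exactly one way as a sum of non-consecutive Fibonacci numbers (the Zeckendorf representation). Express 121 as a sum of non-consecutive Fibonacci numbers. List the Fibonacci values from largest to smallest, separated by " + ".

89 + 21 + 8 + 3

Greedily peel off the largest Fibonacci term at each step:
121: greatest Fibonacci not exceeding it is 89, leaving 32
32: greatest Fibonacci not exceeding it is 21, leaving 11
11: greatest Fibonacci not exceeding it is 8, leaving 3
3: greatest Fibonacci not exceeding it is 3, leaving 0
So 121 = 89 + 21 + 8 + 3, with no two terms consecutive in the sequence.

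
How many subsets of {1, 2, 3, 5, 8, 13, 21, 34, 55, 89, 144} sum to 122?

122 = 89+21+8+3+1 = 55+34+21+8+3+1 — 2 representations.

2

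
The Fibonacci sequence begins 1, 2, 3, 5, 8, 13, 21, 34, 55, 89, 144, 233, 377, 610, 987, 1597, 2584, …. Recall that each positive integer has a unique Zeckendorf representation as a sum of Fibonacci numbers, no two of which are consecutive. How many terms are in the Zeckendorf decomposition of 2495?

subtract 1597 from 2495: 898 remains
subtract 610 from 898: 288 remains
subtract 233 from 288: 55 remains
subtract 55 from 55: 0 remains
2495 = 1597 + 610 + 233 + 55, which has 4 terms.

4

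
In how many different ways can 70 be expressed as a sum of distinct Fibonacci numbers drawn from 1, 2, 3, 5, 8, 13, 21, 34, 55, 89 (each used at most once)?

4

Each representation comes from the Zeckendorf form by replacing some F_k with F_{k−1} + F_{k−2} where possible.
70 = 55+13+2 = 55+8+5+2 = 34+21+13+2 = 34+21+8+5+2 — 4 representations.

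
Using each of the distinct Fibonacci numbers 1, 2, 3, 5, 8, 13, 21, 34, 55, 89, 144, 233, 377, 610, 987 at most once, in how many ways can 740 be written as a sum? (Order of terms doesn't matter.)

Starting from the Zeckendorf form and repeatedly splitting a term F_k into F_{k−1} + F_{k−2} (when neither is already used) reaches every representation.
740 = 610+89+34+5+2 = 610+89+21+13+5+2 = 377+233+89+34+5+2 = … (4 more), for 7 in all.

7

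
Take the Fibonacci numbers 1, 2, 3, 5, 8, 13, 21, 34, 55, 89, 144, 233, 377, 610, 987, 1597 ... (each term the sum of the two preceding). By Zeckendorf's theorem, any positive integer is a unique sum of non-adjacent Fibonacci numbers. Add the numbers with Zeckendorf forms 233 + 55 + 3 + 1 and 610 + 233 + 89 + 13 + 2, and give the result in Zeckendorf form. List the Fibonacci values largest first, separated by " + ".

987 + 233 + 13 + 5 + 1

The two numbers are 292 and 947, so their sum is 1239.
largest Fibonacci ≤ 1239 is 987; 1239 − 987 = 252
largest Fibonacci ≤ 252 is 233; 252 − 233 = 19
largest Fibonacci ≤ 19 is 13; 19 − 13 = 6
largest Fibonacci ≤ 6 is 5; 6 − 5 = 1
largest Fibonacci ≤ 1 is 1; 1 − 1 = 0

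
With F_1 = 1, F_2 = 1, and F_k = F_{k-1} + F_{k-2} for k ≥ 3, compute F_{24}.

46368

Iterating the recurrence up to F_{16} = 987 and F_{15} = 610:
F_{17} = F_{16} + F_{15} = 987 + 610 = 1597
F_{18} = F_{17} + F_{16} = 1597 + 987 = 2584
F_{19} = F_{18} + F_{17} = 2584 + 1597 = 4181
F_{20} = F_{19} + F_{18} = 4181 + 2584 = 6765
F_{21} = F_{20} + F_{19} = 6765 + 4181 = 10946
F_{22} = F_{21} + F_{20} = 10946 + 6765 = 17711
F_{23} = F_{22} + F_{21} = 17711 + 10946 = 28657
F_{24} = F_{23} + F_{22} = 28657 + 17711 = 46368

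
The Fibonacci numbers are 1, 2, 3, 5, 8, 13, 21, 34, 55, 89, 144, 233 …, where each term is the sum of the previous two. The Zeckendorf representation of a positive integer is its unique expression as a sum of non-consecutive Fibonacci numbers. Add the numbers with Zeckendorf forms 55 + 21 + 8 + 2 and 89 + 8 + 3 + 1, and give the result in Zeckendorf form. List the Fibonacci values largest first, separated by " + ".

144 + 34 + 8 + 1

The two numbers are 86 and 101, so their sum is 187.
Greedy algorithm:
subtract 144 from 187: 43 remains
subtract 34 from 43: 9 remains
subtract 8 from 9: 1 remains
subtract 1 from 1: 0 remains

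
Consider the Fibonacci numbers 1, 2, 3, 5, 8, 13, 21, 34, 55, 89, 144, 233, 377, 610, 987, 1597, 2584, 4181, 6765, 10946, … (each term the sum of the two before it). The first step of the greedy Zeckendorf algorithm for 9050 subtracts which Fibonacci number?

6765

6765 ≤ 9050 < 10946, so the largest Fibonacci number not exceeding 9050 is 6765.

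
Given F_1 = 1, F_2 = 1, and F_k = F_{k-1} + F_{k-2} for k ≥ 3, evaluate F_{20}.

6765

Iterating the recurrence up to F_{12} = 144 and F_{11} = 89:
F_{13} = F_{12} + F_{11} = 144 + 89 = 233
F_{14} = F_{13} + F_{12} = 233 + 144 = 377
F_{15} = F_{14} + F_{13} = 377 + 233 = 610
F_{16} = F_{15} + F_{14} = 610 + 377 = 987
F_{17} = F_{16} + F_{15} = 987 + 610 = 1597
F_{18} = F_{17} + F_{16} = 1597 + 987 = 2584
F_{19} = F_{18} + F_{17} = 2584 + 1597 = 4181
F_{20} = F_{19} + F_{18} = 4181 + 2584 = 6765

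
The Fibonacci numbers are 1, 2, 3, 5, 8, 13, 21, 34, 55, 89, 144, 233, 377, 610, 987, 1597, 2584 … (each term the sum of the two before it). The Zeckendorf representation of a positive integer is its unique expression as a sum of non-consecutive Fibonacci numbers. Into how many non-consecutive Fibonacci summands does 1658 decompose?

4

1658 − 1597 = 61
61 − 55 = 6
6 − 5 = 1
1 − 1 = 0
1658 = 1597 + 55 + 5 + 1, which has 4 terms.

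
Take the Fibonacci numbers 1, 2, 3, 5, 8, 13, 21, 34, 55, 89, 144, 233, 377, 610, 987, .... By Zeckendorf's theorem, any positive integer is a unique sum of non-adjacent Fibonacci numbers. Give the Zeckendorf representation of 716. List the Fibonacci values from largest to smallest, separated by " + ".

716 − 610 = 106
106 − 89 = 17
17 − 13 = 4
4 − 3 = 1
1 − 1 = 0
So 716 = 610 + 89 + 13 + 3 + 1, with no two terms consecutive in the sequence.

610 + 89 + 13 + 3 + 1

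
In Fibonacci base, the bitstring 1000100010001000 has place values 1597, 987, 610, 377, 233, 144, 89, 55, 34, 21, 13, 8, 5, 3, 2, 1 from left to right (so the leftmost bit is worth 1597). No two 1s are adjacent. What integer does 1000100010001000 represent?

1869

Summing the place values of the 1 bits: 1597 + 233 + 34 + 5 = 1869.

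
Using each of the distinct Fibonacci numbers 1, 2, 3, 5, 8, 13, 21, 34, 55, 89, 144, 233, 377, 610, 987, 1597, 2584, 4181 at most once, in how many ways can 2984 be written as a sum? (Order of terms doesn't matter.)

Starting from the Zeckendorf form and repeatedly splitting a term F_k into F_{k−1} + F_{k−2} (when neither is already used) reaches every representation.
2984 = 2584+377+21+2 = 2584+377+13+8+2 = 2584+233+144+21+2 = … (27 more), for 30 in all.

30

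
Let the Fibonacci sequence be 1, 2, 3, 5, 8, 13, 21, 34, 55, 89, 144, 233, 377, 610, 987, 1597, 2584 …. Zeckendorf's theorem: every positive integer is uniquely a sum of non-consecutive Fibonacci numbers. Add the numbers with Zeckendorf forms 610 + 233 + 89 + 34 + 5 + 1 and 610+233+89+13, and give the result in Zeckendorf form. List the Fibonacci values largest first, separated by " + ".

The two numbers are 972 and 945, so their sum is 1917.
subtract 1597 from 1917: 320 remains
subtract 233 from 320: 87 remains
subtract 55 from 87: 32 remains
subtract 21 from 32: 11 remains
subtract 8 from 11: 3 remains
subtract 3 from 3: 0 remains

1597 + 233 + 55 + 21 + 8 + 3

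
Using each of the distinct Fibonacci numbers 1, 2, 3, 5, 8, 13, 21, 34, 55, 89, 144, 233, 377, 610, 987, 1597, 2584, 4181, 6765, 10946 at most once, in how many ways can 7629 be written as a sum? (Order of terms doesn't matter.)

Starting from the Zeckendorf form and repeatedly splitting a term F_k into F_{k−1} + F_{k−2} (when neither is already used) reaches every representation.
7629 = 6765+610+233+21 = 6765+610+233+13+8 = 6765+610+144+89+21 = 6765+610+233+13+5+3 = … (56 more), for 60 in all.

60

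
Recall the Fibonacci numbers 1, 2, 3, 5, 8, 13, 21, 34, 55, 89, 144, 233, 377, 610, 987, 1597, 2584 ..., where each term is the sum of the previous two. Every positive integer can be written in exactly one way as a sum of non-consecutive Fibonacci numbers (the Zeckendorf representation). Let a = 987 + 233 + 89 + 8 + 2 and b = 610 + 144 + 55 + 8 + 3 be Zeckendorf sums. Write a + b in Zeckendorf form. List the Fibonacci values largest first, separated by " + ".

1597 + 377 + 144 + 21

The two numbers are 1319 and 820, so their sum is 2139.
Greedy algorithm:
largest Fibonacci ≤ 2139 is 1597; 2139 − 1597 = 542
largest Fibonacci ≤ 542 is 377; 542 − 377 = 165
largest Fibonacci ≤ 165 is 144; 165 − 144 = 21
largest Fibonacci ≤ 21 is 21; 21 − 21 = 0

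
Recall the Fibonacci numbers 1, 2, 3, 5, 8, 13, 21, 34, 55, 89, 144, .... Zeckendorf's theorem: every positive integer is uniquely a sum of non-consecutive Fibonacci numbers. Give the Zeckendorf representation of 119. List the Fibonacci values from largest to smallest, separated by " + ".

89 + 21 + 8 + 1

take 89 (≤ 119); 119 − 89 = 30
take 21 (≤ 30); 30 − 21 = 9
take 8 (≤ 9); 9 − 8 = 1
take 1 (≤ 1); 1 − 1 = 0
So 119 = 89 + 21 + 8 + 1, with no two terms consecutive in the sequence.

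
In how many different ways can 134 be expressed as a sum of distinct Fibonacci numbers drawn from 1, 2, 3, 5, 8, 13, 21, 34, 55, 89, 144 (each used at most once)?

9

Each representation comes from the Zeckendorf form by replacing some F_k with F_{k−1} + F_{k−2} where possible.
134 = 89+34+8+3 = 89+34+8+2+1 = 89+21+13+8+3 = 89+34+5+3+2+1 = … (5 more), for 9 in all.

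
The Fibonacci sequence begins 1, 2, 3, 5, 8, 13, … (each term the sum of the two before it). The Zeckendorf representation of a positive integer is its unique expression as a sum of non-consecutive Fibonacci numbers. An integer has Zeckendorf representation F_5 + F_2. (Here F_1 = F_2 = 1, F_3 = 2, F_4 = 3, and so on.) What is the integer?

F_5 + F_2 = 5 + 1 = 6.

6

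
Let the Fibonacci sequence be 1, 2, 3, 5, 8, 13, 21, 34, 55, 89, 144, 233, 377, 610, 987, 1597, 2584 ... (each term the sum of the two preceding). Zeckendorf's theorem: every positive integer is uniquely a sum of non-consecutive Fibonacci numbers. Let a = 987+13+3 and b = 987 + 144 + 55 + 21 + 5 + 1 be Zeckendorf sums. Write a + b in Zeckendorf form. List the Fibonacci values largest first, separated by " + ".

The two numbers are 1003 and 1213, so their sum is 2216.
2216: greatest Fibonacci not exceeding it is 1597, leaving 619
619: greatest Fibonacci not exceeding it is 610, leaving 9
9: greatest Fibonacci not exceeding it is 8, leaving 1
1: greatest Fibonacci not exceeding it is 1, leaving 0

1597 + 610 + 8 + 1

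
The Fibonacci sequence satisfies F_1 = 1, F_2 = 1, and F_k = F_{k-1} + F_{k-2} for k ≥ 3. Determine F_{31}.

Iterating the recurrence up to F_{26} = 121393 and F_{25} = 75025:
F_{27} = F_{26} + F_{25} = 121393 + 75025 = 196418
F_{28} = F_{27} + F_{26} = 196418 + 121393 = 317811
F_{29} = F_{28} + F_{27} = 317811 + 196418 = 514229
F_{30} = F_{29} + F_{28} = 514229 + 317811 = 832040
F_{31} = F_{30} + F_{29} = 832040 + 514229 = 1346269

1346269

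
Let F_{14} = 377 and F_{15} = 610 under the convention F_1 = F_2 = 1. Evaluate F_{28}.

317811

By the doubling identity F_{2k} = F_k(2F_{k+1} − F_k): F_{28} = 377·(2·610 − 377) = 377·843 = 317811.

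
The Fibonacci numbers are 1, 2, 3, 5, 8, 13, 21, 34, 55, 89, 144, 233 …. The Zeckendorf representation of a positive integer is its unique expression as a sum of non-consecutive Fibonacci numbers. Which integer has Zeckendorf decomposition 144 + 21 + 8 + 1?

174

144 + 21 + 8 + 1 = 174.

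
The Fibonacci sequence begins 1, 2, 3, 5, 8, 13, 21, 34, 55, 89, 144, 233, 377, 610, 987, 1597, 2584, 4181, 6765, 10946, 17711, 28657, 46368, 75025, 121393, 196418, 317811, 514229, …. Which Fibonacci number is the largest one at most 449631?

317811

317811 ≤ 449631 < 514229, so the largest Fibonacci number not exceeding 449631 is 317811.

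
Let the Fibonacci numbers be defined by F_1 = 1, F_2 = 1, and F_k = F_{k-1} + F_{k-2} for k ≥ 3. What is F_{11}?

Iterating the recurrence up to F_{5} = 5 and F_{4} = 3:
F_{6} = F_{5} + F_{4} = 5 + 3 = 8
F_{7} = F_{6} + F_{5} = 8 + 5 = 13
F_{8} = F_{7} + F_{6} = 13 + 8 = 21
F_{9} = F_{8} + F_{7} = 21 + 13 = 34
F_{10} = F_{9} + F_{8} = 34 + 21 = 55
F_{11} = F_{10} + F_{9} = 55 + 34 = 89

89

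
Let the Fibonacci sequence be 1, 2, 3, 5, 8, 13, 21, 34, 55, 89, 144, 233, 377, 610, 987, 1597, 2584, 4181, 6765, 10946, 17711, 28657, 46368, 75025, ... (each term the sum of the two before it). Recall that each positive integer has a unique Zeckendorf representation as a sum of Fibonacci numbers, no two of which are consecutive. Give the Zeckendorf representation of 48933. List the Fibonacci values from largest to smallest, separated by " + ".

46368 + 1597 + 610 + 233 + 89 + 34 + 2

Greedily peel off the largest Fibonacci term at each step:
46368 ≤ 48933 < 75025, so take 46368; remainder 2565
1597 ≤ 2565 < 2584, so take 1597; remainder 968
610 ≤ 968 < 987, so take 610; remainder 358
233 ≤ 358 < 377, so take 233; remainder 125
89 ≤ 125 < 144, so take 89; remainder 36
34 ≤ 36 < 55, so take 34; remainder 2
2 ≤ 2 < 3, so take 2; remainder 0
So 48933 = 46368 + 1597 + 610 + 233 + 89 + 34 + 2, with no two terms consecutive in the sequence.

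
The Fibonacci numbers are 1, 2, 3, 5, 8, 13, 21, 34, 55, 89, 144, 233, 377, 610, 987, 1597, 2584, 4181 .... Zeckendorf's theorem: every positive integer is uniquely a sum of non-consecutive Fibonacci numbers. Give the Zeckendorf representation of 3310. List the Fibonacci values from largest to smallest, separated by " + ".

2584 + 610 + 89 + 21 + 5 + 1

Greedily peel off the largest Fibonacci term at each step:
subtract 2584 from 3310: 726 remains
subtract 610 from 726: 116 remains
subtract 89 from 116: 27 remains
subtract 21 from 27: 6 remains
subtract 5 from 6: 1 remains
subtract 1 from 1: 0 remains
So 3310 = 2584 + 610 + 89 + 21 + 5 + 1, with no two terms consecutive in the sequence.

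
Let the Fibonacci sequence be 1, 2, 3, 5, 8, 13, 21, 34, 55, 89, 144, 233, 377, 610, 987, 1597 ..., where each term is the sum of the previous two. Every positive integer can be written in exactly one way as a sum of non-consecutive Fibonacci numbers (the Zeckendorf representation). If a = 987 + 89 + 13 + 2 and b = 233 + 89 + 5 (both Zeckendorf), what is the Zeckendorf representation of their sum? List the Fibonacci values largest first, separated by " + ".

987 + 377 + 34 + 13 + 5 + 2

The two numbers are 1091 and 327, so their sum is 1418.
Greedily peel off the largest Fibonacci term at each step:
987 ≤ 1418 < 1597, so take 987; remainder 431
377 ≤ 431 < 610, so take 377; remainder 54
34 ≤ 54 < 55, so take 34; remainder 20
13 ≤ 20 < 21, so take 13; remainder 7
5 ≤ 7 < 8, so take 5; remainder 2
2 ≤ 2 < 3, so take 2; remainder 0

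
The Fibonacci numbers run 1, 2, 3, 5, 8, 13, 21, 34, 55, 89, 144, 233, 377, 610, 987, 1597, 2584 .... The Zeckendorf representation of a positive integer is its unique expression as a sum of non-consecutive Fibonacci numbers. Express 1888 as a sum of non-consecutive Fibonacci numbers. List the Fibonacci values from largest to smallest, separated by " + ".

Greedily peel off the largest Fibonacci term at each step:
1597 ≤ 1888 < 2584, so take 1597; remainder 291
233 ≤ 291 < 377, so take 233; remainder 58
55 ≤ 58 < 89, so take 55; remainder 3
3 ≤ 3 < 5, so take 3; remainder 0
So 1888 = 1597 + 233 + 55 + 3, with no two terms consecutive in the sequence.

1597 + 233 + 55 + 3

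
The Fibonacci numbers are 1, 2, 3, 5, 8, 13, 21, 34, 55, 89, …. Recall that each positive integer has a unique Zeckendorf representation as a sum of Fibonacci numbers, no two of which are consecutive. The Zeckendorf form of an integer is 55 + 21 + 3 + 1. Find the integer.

80

55 + 21 + 3 + 1 = 80.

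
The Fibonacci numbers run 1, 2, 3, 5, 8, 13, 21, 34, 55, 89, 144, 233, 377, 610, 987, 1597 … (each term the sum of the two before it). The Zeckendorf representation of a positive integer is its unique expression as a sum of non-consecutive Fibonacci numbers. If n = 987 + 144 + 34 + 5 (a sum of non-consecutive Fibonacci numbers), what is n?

987 + 144 + 34 + 5 = 1170.

1170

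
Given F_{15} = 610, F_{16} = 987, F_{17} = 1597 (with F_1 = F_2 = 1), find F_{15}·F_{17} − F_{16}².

1

610·1597 − 987² = 974170 − 974169 = 1. (Cassini's identity: F_{k−1}F_{k+1} − F_k² = (−1)^k.)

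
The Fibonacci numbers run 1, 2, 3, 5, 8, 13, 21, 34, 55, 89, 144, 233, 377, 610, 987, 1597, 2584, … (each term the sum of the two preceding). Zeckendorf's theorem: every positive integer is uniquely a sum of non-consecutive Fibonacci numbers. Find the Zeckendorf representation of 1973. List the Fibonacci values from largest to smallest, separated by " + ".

1597 + 233 + 89 + 34 + 13 + 5 + 2

1973 − 1597 = 376
376 − 233 = 143
143 − 89 = 54
54 − 34 = 20
20 − 13 = 7
7 − 5 = 2
2 − 2 = 0
So 1973 = 1597 + 233 + 89 + 34 + 13 + 5 + 2, with no two terms consecutive in the sequence.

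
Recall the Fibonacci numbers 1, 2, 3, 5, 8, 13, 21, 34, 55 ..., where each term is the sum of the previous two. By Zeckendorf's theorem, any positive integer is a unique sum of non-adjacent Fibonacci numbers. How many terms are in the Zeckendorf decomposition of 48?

3

Greedily peel off the largest Fibonacci term at each step:
take 34 (≤ 48); 48 − 34 = 14
take 13 (≤ 14); 14 − 13 = 1
take 1 (≤ 1); 1 − 1 = 0
48 = 34 + 13 + 1, which has 3 terms.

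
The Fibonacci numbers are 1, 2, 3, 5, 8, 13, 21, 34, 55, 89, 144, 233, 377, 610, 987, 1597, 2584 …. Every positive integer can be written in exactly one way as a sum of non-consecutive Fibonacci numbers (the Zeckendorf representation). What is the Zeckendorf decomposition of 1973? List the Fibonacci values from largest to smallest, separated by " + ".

subtract 1597 from 1973: 376 remains
subtract 233 from 376: 143 remains
subtract 89 from 143: 54 remains
subtract 34 from 54: 20 remains
subtract 13 from 20: 7 remains
subtract 5 from 7: 2 remains
subtract 2 from 2: 0 remains
So 1973 = 1597 + 233 + 89 + 34 + 13 + 5 + 2, with no two terms consecutive in the sequence.

1597 + 233 + 89 + 34 + 13 + 5 + 2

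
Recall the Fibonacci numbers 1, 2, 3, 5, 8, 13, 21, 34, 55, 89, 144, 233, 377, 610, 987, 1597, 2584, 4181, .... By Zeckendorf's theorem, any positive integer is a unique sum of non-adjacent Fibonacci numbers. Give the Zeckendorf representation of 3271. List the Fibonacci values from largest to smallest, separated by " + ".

2584 + 610 + 55 + 21 + 1

3271 − 2584 = 687
687 − 610 = 77
77 − 55 = 22
22 − 21 = 1
1 − 1 = 0
So 3271 = 2584 + 610 + 55 + 21 + 1, with no two terms consecutive in the sequence.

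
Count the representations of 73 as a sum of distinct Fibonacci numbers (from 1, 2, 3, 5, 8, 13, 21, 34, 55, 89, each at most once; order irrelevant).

6

Starting from the Zeckendorf form and repeatedly splitting a term F_k into F_{k−1} + F_{k−2} (when neither is already used) reaches every representation.
73 = 55+13+5 = 55+13+3+2 = 34+21+13+5 = … (3 more), for 6 in all.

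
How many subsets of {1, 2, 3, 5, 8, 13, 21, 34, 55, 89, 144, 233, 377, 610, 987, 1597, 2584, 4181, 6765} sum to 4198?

13

4198 = 4181+13+3+1 = 4181+8+5+3+1 = 2584+1597+13+3+1 = 2584+1597+8+5+3+1 = 2584+987+610+13+3+1 = … (8 more), for 13 in all.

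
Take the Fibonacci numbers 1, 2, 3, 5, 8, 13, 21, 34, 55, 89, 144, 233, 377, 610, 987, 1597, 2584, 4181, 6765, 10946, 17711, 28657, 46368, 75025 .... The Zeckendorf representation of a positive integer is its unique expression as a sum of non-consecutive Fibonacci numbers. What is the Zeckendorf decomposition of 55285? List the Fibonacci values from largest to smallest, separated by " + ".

46368 + 6765 + 1597 + 377 + 144 + 34

Greedily peel off the largest Fibonacci term at each step:
55285 − 46368 = 8917
8917 − 6765 = 2152
2152 − 1597 = 555
555 − 377 = 178
178 − 144 = 34
34 − 34 = 0
So 55285 = 46368 + 6765 + 1597 + 377 + 144 + 34, with no two terms consecutive in the sequence.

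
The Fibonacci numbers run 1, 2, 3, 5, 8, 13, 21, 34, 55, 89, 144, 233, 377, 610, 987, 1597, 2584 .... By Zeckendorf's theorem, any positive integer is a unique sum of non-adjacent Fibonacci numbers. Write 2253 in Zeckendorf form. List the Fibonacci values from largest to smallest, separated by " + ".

1597 + 610 + 34 + 8 + 3 + 1

Repeatedly subtract the largest Fibonacci number that fits:
2253 − 1597 = 656
656 − 610 = 46
46 − 34 = 12
12 − 8 = 4
4 − 3 = 1
1 − 1 = 0
So 2253 = 1597 + 610 + 34 + 8 + 3 + 1, with no two terms consecutive in the sequence.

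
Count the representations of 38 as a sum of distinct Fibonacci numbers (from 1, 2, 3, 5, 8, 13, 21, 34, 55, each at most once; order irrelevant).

3

Starting from the Zeckendorf form and repeatedly splitting a term F_k into F_{k−1} + F_{k−2} (when neither is already used) reaches every representation.
38 = 34+3+1 = 21+13+3+1 = 21+8+5+3+1 — 3 representations.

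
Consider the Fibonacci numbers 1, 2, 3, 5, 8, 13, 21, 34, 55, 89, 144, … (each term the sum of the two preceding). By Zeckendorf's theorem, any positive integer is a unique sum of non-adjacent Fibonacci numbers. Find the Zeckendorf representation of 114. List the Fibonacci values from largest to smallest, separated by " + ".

89 + 21 + 3 + 1

subtract 89 from 114: 25 remains
subtract 21 from 25: 4 remains
subtract 3 from 4: 1 remains
subtract 1 from 1: 0 remains
So 114 = 89 + 21 + 3 + 1, with no two terms consecutive in the sequence.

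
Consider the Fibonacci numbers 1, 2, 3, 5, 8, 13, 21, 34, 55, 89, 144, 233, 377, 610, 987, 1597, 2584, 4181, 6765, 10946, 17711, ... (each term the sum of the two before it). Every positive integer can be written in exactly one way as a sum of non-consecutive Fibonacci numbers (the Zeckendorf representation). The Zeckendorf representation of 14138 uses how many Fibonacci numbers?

8

Repeatedly subtract the largest Fibonacci number that fits:
largest Fibonacci ≤ 14138 is 10946; 14138 − 10946 = 3192
largest Fibonacci ≤ 3192 is 2584; 3192 − 2584 = 608
largest Fibonacci ≤ 608 is 377; 608 − 377 = 231
largest Fibonacci ≤ 231 is 144; 231 − 144 = 87
largest Fibonacci ≤ 87 is 55; 87 − 55 = 32
largest Fibonacci ≤ 32 is 21; 32 − 21 = 11
largest Fibonacci ≤ 11 is 8; 11 − 8 = 3
largest Fibonacci ≤ 3 is 3; 3 − 3 = 0
14138 = 10946 + 2584 + 377 + 144 + 55 + 21 + 8 + 3, which has 8 terms.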